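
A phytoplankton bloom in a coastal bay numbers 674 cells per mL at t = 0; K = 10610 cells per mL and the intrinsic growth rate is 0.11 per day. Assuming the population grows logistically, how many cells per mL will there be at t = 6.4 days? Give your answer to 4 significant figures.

1280 cells per mL

A = (K − N₀)/N₀ = (10610 − 674)/674 = 14.742.
N(t) = K/(1 + A·e^(−rt)) = 10610/(1 + 14.742×e^(−0.11×6.4)).
e^(−0.704) = 0.4946; denominator = 1 + 14.742×0.4946 = 8.2914.
N = 10610/8.2914 = 1279.65.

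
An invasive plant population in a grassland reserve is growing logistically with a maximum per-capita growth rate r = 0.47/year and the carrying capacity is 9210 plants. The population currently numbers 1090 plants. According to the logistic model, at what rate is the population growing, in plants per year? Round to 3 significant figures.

dN/dt = rN(1 − N/K) = 0.47 × 1090 × (1 − 1090/9210).
1 − 1090/9210 = 0.88165; dN/dt = 0.47 × 1090 × 0.88165 = 451.67.

452 plants per year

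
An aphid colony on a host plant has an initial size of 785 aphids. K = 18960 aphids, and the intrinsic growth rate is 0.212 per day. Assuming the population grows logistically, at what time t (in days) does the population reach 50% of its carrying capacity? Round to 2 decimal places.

14.82 days

A = (K − N₀)/N₀ = (18960 − 785)/785 = 23.153.
Solve 18960/(1 + 23.153·e^(−0.212t)) = 9480: 1 + 23.153·e^(−0.212t) = 2, so e^(−0.212t) = 0.0431912.
−0.212·t = ln(0.0431912) = -3.1421, so t = 3.1421/0.212 = 14.821.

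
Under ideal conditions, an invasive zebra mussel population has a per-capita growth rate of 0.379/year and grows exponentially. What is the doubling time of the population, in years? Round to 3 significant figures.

1.83 years

Doubling time t_d = ln(2)/r = 0.6931/0.379 = 1.8289.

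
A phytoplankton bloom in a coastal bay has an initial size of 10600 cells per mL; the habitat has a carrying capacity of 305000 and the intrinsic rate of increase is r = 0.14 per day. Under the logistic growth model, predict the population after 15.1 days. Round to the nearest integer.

70054 cells per mL

A = (K − N₀)/N₀ = (305000 − 10600)/10600 = 27.774.
N(t) = K/(1 + A·e^(−rt)) = 305000/(1 + 27.774×e^(−0.14×15.1)).
e^(−2.114) = 0.12075; denominator = 1 + 27.774×0.12075 = 4.3538.
N = 305000/4.3538 = 70054.2.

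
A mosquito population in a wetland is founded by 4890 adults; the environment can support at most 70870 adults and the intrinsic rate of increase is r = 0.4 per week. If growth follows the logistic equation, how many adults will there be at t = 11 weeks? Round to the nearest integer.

60798 adults

A = (K − N₀)/N₀ = (70870 − 4890)/4890 = 13.493.
N(t) = K/(1 + A·e^(−rt)) = 70870/(1 + 13.493×e^(−0.4×11)).
e^(−4.4) = 0.012277; denominator = 1 + 13.493×0.012277 = 1.1657.
N = 70870/1.1657 = 60798.4.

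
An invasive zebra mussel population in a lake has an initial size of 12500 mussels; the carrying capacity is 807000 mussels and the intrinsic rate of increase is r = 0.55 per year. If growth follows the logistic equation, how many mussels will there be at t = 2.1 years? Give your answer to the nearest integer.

38383 mussels

A = (K − N₀)/N₀ = (807000 − 12500)/12500 = 63.56.
N(t) = K/(1 + A·e^(−rt)) = 807000/(1 + 63.56×e^(−0.55×2.1)).
e^(−1.155) = 0.31506; denominator = 1 + 63.56×0.31506 = 21.025.
N = 807000/21.025 = 38382.8.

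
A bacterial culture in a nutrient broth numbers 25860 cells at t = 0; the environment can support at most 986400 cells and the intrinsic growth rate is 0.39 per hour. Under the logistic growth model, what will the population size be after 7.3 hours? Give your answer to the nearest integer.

312645 cells

A = (K − N₀)/N₀ = (986400 − 25860)/25860 = 37.144.
N(t) = K/(1 + A·e^(−rt)) = 986400/(1 + 37.144×e^(−0.39×7.3)).
e^(−2.847) = 0.058018; denominator = 1 + 37.144×0.058018 = 3.155.
N = 986400/3.155 = 312645.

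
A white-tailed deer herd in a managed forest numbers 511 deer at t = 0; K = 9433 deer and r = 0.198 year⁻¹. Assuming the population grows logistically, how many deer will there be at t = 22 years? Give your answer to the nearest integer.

7707 deer

A = (K − N₀)/N₀ = (9433 − 511)/511 = 17.46.
N(t) = K/(1 + A·e^(−rt)) = 9433/(1 + 17.46×e^(−0.198×22)).
e^(−4.356) = 0.01283; denominator = 1 + 17.46×0.01283 = 1.224.
N = 9433/1.224 = 7706.68.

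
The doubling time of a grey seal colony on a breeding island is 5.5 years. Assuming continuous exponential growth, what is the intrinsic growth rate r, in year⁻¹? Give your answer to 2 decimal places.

0.13 per year

r = ln(2)/t_d = 0.6931/5.5 = 0.12603.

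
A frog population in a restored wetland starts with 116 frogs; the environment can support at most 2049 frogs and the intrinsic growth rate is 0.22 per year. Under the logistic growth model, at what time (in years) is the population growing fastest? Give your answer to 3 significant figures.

Logistic growth is fastest at N = K/2 = 1024.5.
A = (K − N₀)/N₀ = 16.664. Set K/(1 + A·e^(−rt)) = K/2 → A·e^(−rt) = 1.
e^(−0.22t) = 1/16.664 = 0.0600103, so t = ln(16.664)/0.22 = 2.8132/0.22 = 12.787.

12.8 years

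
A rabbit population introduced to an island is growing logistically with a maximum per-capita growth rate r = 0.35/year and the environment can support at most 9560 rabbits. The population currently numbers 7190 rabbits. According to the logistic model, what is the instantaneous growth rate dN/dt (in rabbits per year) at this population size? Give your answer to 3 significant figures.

dN/dt = rN(1 − N/K) = 0.35 × 7190 × (1 − 7190/9560).
1 − 7190/9560 = 0.24791; dN/dt = 0.35 × 7190 × 0.24791 = 623.86.

624 rabbits per year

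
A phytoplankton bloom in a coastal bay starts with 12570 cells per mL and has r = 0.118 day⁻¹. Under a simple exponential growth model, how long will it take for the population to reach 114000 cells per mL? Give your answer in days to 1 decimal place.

18.7 days

Set N₀·e^(rt) = 114000: e^(0.118·t) = 114000/12570 = 9.0692.
0.118·t = ln(9.0692) = 2.2049, so t = 2.2049/0.118 = 18.685.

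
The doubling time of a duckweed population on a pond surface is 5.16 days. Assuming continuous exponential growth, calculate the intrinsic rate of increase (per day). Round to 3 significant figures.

r = ln(2)/t_d = 0.6931/5.16 = 0.13433.

0.134 per day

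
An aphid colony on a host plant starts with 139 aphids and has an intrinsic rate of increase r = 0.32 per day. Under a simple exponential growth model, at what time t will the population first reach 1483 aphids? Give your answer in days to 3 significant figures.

7.40 days

Set N₀·e^(rt) = 1483: e^(0.32·t) = 1483/139 = 10.669.
0.32·t = ln(10.669) = 2.3673, so t = 2.3673/0.32 = 7.398.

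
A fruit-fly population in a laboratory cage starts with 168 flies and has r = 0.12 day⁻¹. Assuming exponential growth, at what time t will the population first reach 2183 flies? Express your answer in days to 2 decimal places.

Set N₀·e^(rt) = 2183: e^(0.12·t) = 2183/168 = 12.994.
0.12·t = ln(12.994) = 2.5645, so t = 2.5645/0.12 = 21.371.

21.37 days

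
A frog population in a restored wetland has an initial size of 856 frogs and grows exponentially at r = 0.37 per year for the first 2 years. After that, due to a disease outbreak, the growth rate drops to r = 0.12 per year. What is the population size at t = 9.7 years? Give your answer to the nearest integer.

4520 frogs

Phase 1: N(2) = 856·e^(0.37×2) = 856·e^0.74 = 1794.12.
Phase 2 runs for 9.7 − 2 = 7.7 years at r = 0.12.
N(9.7) = 1794.12·e^(0.12×7.7) = 1794.12·e^0.924 = 4520.01.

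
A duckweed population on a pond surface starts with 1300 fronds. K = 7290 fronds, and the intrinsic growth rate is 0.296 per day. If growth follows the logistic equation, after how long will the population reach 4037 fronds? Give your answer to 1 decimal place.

A = (K − N₀)/N₀ = (7290 − 1300)/1300 = 4.6077.
Solve 7290/(1 + 4.6077·e^(−0.296t)) = 4037: 1 + 4.6077·e^(−0.296t) = 1.8058, so e^(−0.296t) = 0.174881.
−0.296·t = ln(0.174881) = -1.7437, so t = 1.7437/0.296 = 5.8907.

5.9 days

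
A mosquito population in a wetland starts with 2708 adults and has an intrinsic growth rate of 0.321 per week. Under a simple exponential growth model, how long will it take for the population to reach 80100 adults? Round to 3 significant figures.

Set N₀·e^(rt) = 80100: e^(0.321·t) = 80100/2708 = 29.579.
0.321·t = ln(29.579) = 3.3871, so t = 3.3871/0.321 = 10.552.

10.6 weeks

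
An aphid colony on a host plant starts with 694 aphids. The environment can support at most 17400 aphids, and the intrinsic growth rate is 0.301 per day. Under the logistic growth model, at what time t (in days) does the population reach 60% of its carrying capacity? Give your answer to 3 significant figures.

A = (K − N₀)/N₀ = (17400 − 694)/694 = 24.072.
Solve 17400/(1 + 24.072·e^(−0.301t)) = 10440: 1 + 24.072·e^(−0.301t) = 1.6667, so e^(−0.301t) = 0.0276946.
−0.301·t = ln(0.0276946) = -3.5865, so t = 3.5865/0.301 = 11.915.

11.9 days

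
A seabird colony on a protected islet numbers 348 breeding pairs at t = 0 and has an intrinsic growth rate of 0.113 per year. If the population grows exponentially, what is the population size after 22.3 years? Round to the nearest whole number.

N(t) = N₀·e^(rt) = 348 × e^(0.113×22.3) = 348 × e^2.52.
e^2.52 ≈ 12.427, so N ≈ 348 × 12.427 = 4324.72.

4325 breeding pairs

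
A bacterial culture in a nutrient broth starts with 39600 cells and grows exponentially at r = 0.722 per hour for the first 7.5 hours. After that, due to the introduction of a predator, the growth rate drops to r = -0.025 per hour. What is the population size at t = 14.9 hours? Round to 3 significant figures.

Phase 1: N(7.5) = 39600·e^(0.722×7.5) = 39600·e^5.415 = 8.900201×10^6.
Phase 2 runs for 14.9 − 7.5 = 7.4 hours at r = -0.025.
N(14.9) = 8.900201×10^6·e^(-0.025×7.4) = 8.900201×10^6·e^-0.185 = 7.396995×10^6.

7400000 cells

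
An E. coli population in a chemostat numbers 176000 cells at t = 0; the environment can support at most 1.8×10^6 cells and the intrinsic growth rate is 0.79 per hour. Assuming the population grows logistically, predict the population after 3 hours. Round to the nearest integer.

A = (K − N₀)/N₀ = (1.8×10^6 − 176000)/176000 = 9.2273.
N(t) = K/(1 + A·e^(−rt)) = 1.8×10^6/(1 + 9.2273×e^(−0.79×3)).
e^(−2.37) = 0.093481; denominator = 1 + 9.2273×0.093481 = 1.8626.
N = 1.8×10^6/1.8626 = 966406.

966406 cells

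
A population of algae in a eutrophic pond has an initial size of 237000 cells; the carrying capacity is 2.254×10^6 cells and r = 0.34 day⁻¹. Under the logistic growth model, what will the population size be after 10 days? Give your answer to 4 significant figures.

A = (K − N₀)/N₀ = (2.254×10^6 − 237000)/237000 = 8.5105.
N(t) = K/(1 + A·e^(−rt)) = 2.254×10^6/(1 + 8.5105×e^(−0.34×10)).
e^(−3.4) = 0.033373; denominator = 1 + 8.5105×0.033373 = 1.284.
N = 2.254×10^6/1.284 = 1.755418×10^6.

1755000 cells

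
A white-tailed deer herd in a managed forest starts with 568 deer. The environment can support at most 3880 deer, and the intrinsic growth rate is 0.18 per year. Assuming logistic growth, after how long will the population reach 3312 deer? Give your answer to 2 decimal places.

A = (K − N₀)/N₀ = (3880 − 568)/568 = 5.831.
Solve 3880/(1 + 5.831·e^(−0.18t)) = 3312: 1 + 5.831·e^(−0.18t) = 1.1715, so e^(−0.18t) = 0.0294114.
−0.18·t = ln(0.0294114) = -3.5264, so t = 3.5264/0.18 = 19.591.

19.59 years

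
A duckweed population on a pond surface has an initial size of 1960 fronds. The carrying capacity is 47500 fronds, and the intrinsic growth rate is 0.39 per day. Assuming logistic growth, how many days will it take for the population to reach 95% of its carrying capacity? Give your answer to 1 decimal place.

15.6 days

A = (K − N₀)/N₀ = (47500 − 1960)/1960 = 23.235.
Solve 47500/(1 + 23.235·e^(−0.39t)) = 45125: 1 + 23.235·e^(−0.39t) = 1.0526, so e^(−0.39t) = 0.00226522.
−0.39·t = ln(0.00226522) = -6.0901, so t = 6.0901/0.39 = 15.616.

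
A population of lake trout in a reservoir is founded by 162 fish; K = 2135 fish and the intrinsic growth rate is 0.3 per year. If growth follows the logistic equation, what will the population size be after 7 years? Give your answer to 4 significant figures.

A = (K − N₀)/N₀ = (2135 − 162)/162 = 12.179.
N(t) = K/(1 + A·e^(−rt)) = 2135/(1 + 12.179×e^(−0.3×7)).
e^(−2.1) = 0.12246; denominator = 1 + 12.179×0.12246 = 2.4914.
N = 2135/2.4914 = 856.948.

856.9 fish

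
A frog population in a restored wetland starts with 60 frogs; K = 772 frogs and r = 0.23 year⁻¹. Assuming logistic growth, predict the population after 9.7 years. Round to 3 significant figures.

A = (K − N₀)/N₀ = (772 − 60)/60 = 11.867.
N(t) = K/(1 + A·e^(−rt)) = 772/(1 + 11.867×e^(−0.23×9.7)).
e^(−2.231) = 0.10742; denominator = 1 + 11.867×0.10742 = 2.2747.
N = 772/2.2747 = 339.381.

339 frogs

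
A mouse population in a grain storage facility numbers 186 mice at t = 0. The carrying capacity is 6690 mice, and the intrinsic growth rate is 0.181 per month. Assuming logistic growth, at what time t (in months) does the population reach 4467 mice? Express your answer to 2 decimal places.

23.49 months

A = (K − N₀)/N₀ = (6690 − 186)/186 = 34.968.
Solve 6690/(1 + 34.968·e^(−0.181t)) = 4467: 1 + 34.968·e^(−0.181t) = 1.4976, so e^(−0.181t) = 0.0142317.
−0.181·t = ln(0.0142317) = -4.2523, so t = 4.2523/0.181 = 23.493.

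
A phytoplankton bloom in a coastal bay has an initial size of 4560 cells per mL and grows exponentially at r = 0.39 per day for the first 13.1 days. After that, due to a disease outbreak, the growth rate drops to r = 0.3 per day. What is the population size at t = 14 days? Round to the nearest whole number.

Phase 1: N(13.1) = 4560·e^(0.39×13.1) = 4560·e^5.109 = 754702.
Phase 2 runs for 14 − 13.1 = 0.9 days at r = 0.3.
N(14) = 754702·e^(0.3×0.9) = 754702·e^0.27 = 988632.

988632 cells per mL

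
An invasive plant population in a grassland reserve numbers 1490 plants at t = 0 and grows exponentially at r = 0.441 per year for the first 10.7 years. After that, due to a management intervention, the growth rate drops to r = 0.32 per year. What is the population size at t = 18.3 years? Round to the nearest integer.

Phase 1: N(10.7) = 1490·e^(0.441×10.7) = 1490·e^4.719 = 166914.
Phase 2 runs for 18.3 − 10.7 = 7.6 years at r = 0.32.
N(18.3) = 166914·e^(0.32×7.6) = 166914·e^2.432 = 1.899747×10^6.

1899747 plants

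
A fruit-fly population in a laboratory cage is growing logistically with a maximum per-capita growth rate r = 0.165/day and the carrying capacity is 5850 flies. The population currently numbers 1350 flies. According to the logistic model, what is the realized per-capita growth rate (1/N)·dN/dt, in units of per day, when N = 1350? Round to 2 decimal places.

(1/N)·dN/dt = r(1 − N/K) = 0.165 × (1 − 1350/5850).
= 0.165 × 0.76923 = 0.12692.

0.13 per day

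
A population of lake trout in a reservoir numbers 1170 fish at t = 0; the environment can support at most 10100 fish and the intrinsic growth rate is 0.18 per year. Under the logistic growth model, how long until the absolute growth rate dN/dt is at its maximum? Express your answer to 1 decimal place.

11.3 years

Logistic growth is fastest at N = K/2 = 5050.
A = (K − N₀)/N₀ = 7.6325. Set K/(1 + A·e^(−rt)) = K/2 → A·e^(−rt) = 1.
e^(−0.18t) = 1/7.6325 = 0.131019, so t = ln(7.6325)/0.18 = 2.0324/0.18 = 11.291.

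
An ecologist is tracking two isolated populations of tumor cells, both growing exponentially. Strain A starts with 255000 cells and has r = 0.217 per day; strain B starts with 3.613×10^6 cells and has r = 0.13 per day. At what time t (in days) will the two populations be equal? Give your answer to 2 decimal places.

30.47 days

Set 255000·e^(0.217t) = 3.613×10^6·e^(0.13t).
e^((0.217 − 0.13)t) = 3.613×10^6/255000 → e^(0.087·t) = 14.169.
0.087·t = ln(14.169) = 2.651, so t = 2.651/0.087 = 30.472.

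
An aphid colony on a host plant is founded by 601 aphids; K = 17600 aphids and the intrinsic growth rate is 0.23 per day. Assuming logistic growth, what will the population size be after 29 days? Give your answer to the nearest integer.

16990 aphids

A = (K − N₀)/N₀ = (17600 − 601)/601 = 28.285.
N(t) = K/(1 + A·e^(−rt)) = 17600/(1 + 28.285×e^(−0.23×29)).
e^(−6.67) = 0.0012684; denominator = 1 + 28.285×0.0012684 = 1.0359.
N = 17600/1.0359 = 16990.4.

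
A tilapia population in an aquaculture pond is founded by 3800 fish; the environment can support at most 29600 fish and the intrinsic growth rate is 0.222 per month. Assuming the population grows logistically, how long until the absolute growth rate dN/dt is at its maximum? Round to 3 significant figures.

8.63 months

Logistic growth is fastest at N = K/2 = 14800.
A = (K − N₀)/N₀ = 6.7895. Set K/(1 + A·e^(−rt)) = K/2 → A·e^(−rt) = 1.
e^(−0.222t) = 1/6.7895 = 0.147287, so t = ln(6.7895)/0.222 = 1.9154/0.222 = 8.6278.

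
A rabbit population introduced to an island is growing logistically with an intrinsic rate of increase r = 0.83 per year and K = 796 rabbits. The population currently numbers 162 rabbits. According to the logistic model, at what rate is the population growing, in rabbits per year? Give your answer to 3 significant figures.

107 rabbits per year

dN/dt = rN(1 − N/K) = 0.83 × 162 × (1 − 162/796).
1 − 162/796 = 0.79648; dN/dt = 0.83 × 162 × 0.79648 = 107.1.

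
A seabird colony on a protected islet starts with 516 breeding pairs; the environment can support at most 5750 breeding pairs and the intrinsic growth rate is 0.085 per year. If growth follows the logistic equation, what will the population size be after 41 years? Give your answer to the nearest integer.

4386 breeding pairs

A = (K − N₀)/N₀ = (5750 − 516)/516 = 10.143.
N(t) = K/(1 + A·e^(−rt)) = 5750/(1 + 10.143×e^(−0.085×41)).
e^(−3.485) = 0.030654; denominator = 1 + 10.143×0.030654 = 1.3109.
N = 5750/1.3109 = 4386.19.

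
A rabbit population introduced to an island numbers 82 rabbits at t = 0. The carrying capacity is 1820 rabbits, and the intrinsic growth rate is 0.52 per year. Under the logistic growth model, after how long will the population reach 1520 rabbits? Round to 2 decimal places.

8.99 years

A = (K − N₀)/N₀ = (1820 − 82)/82 = 21.195.
Solve 1820/(1 + 21.195·e^(−0.52t)) = 1520: 1 + 21.195·e^(−0.52t) = 1.1974, so e^(−0.52t) = 0.00931197.
−0.52·t = ln(0.00931197) = -4.6765, so t = 4.6765/0.52 = 8.9932.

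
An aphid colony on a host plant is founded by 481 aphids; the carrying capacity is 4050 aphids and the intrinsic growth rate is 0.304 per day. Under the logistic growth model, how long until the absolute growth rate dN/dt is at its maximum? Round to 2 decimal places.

6.59 days

Logistic growth is fastest at N = K/2 = 2025.
A = (K − N₀)/N₀ = 7.42. Set K/(1 + A·e^(−rt)) = K/2 → A·e^(−rt) = 1.
e^(−0.304t) = 1/7.42 = 0.134772, so t = ln(7.42)/0.304 = 2.0042/0.304 = 6.5927.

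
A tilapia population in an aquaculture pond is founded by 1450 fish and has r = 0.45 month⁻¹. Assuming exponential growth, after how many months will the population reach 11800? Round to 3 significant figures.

Set N₀·e^(rt) = 11800: e^(0.45·t) = 11800/1450 = 8.1379.
0.45·t = ln(8.1379) = 2.0965, so t = 2.0965/0.45 = 4.659.

4.66 months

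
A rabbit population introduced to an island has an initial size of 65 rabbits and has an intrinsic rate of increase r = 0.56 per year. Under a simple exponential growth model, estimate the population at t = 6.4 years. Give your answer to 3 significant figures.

2340 rabbits

N(t) = N₀·e^(rt) = 65 × e^(0.56×6.4) = 65 × e^3.584.
e^3.584 ≈ 36.017, so N ≈ 65 × 36.017 = 2341.13.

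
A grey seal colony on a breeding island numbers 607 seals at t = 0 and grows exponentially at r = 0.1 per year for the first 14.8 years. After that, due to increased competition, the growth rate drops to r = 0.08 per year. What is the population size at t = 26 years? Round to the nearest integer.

6532 seals

Phase 1: N(14.8) = 607·e^(0.1×14.8) = 607·e^1.48 = 2666.52.
Phase 2 runs for 26 − 14.8 = 11.2 years at r = 0.08.
N(26) = 2666.52·e^(0.08×11.2) = 2666.52·e^0.896 = 6532.39.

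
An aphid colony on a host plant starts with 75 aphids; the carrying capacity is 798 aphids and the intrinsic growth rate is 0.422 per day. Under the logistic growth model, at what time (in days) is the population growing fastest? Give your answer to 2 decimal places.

5.37 days

Logistic growth is fastest at N = K/2 = 399.
A = (K − N₀)/N₀ = 9.64. Set K/(1 + A·e^(−rt)) = K/2 → A·e^(−rt) = 1.
e^(−0.422t) = 1/9.64 = 0.103734, so t = ln(9.64)/0.422 = 2.2659/0.422 = 5.3695.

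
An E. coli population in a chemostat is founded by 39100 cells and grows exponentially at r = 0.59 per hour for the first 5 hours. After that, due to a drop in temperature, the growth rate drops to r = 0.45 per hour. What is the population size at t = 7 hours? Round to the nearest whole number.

Phase 1: N(5) = 39100·e^(0.59×5) = 39100·e^2.95 = 747043.
Phase 2 runs for 7 − 5 = 2 hours at r = 0.45.
N(7) = 747043·e^(0.45×2) = 747043·e^0.9 = 1.837429×10^6.

1837429 cells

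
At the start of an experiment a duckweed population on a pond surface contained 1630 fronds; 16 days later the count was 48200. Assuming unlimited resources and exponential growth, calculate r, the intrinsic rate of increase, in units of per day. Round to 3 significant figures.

From N(t) = N₀·e^(rt): e^(r·16) = 48200/1630 = 29.571.
r·16 = ln(29.571) = 3.3868, so r = 3.3868/16 = 0.21167.

0.212 per day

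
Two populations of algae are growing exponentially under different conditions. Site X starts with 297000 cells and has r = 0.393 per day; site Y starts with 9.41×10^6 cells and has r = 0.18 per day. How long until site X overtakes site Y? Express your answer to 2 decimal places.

Set 297000·e^(0.393t) = 9.41×10^6·e^(0.18t).
e^((0.393 − 0.18)t) = 9.41×10^6/297000 → e^(0.213·t) = 31.684.
0.213·t = ln(31.684) = 3.4558, so t = 3.4558/0.213 = 16.224.

16.22 days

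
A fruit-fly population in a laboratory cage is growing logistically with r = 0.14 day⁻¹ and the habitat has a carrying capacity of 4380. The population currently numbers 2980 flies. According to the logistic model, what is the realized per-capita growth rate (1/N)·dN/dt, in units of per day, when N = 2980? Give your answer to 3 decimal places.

(1/N)·dN/dt = r(1 − N/K) = 0.14 × (1 − 2980/4380).
= 0.14 × 0.31963 = 0.044749.

0.045 per day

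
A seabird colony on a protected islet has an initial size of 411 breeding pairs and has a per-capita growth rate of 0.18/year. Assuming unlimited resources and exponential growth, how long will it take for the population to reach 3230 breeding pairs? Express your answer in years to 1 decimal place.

11.5 years

Set N₀·e^(rt) = 3230: e^(0.18·t) = 3230/411 = 7.8589.
0.18·t = ln(7.8589) = 2.0616, so t = 2.0616/0.18 = 11.454.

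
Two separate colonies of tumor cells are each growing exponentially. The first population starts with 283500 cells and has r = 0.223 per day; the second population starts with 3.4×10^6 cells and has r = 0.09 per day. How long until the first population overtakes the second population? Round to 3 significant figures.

Set 283500·e^(0.223t) = 3.4×10^6·e^(0.09t).
e^((0.223 − 0.09)t) = 3.4×10^6/283500 → e^(0.133·t) = 11.993.
0.133·t = ln(11.993) = 2.4843, so t = 2.4843/0.133 = 18.679.

18.7 days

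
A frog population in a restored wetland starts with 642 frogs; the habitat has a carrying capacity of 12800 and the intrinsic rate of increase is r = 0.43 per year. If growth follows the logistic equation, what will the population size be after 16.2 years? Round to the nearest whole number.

A = (K − N₀)/N₀ = (12800 − 642)/642 = 18.938.
N(t) = K/(1 + A·e^(−rt)) = 12800/(1 + 18.938×e^(−0.43×16.2)).
e^(−6.966) = 0.00094342; denominator = 1 + 18.938×0.00094342 = 1.0179.
N = 12800/1.0179 = 12575.3.

12575 frogs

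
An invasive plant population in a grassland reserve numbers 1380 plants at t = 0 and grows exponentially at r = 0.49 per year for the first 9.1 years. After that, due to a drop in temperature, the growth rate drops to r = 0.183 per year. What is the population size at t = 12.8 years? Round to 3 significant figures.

235000 plants

Phase 1: N(9.1) = 1380·e^(0.49×9.1) = 1380·e^4.459 = 119233.
Phase 2 runs for 12.8 − 9.1 = 3.7 years at r = 0.183.
N(12.8) = 119233·e^(0.183×3.7) = 119233·e^0.6771 = 234671.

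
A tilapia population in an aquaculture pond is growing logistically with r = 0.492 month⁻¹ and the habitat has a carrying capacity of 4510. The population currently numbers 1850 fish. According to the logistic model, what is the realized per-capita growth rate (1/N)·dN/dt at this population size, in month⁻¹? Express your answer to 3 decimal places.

0.290 per month

(1/N)·dN/dt = r(1 − N/K) = 0.492 × (1 − 1850/4510).
= 0.492 × 0.5898 = 0.29018.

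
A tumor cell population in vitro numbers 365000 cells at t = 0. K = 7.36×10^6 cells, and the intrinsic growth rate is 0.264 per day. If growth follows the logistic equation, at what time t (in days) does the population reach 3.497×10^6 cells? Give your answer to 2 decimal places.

10.81 days

A = (K − N₀)/N₀ = (7.36×10^6 − 365000)/365000 = 19.164.
Solve 7.36×10^6/(1 + 19.164·e^(−0.264t)) = 3.497×10^6: 1 + 19.164·e^(−0.264t) = 2.1047, so e^(−0.264t) = 0.0576414.
−0.264·t = ln(0.0576414) = -2.8535, so t = 2.8535/0.264 = 10.809.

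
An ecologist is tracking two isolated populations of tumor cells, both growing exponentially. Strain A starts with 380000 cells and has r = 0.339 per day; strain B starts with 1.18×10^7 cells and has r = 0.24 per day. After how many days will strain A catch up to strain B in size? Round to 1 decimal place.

34.7 days

Set 380000·e^(0.339t) = 1.18×10^7·e^(0.24t).
e^((0.339 − 0.24)t) = 1.18×10^7/380000 → e^(0.099·t) = 31.053.
0.099·t = ln(31.053) = 3.4357, so t = 3.4357/0.099 = 34.704.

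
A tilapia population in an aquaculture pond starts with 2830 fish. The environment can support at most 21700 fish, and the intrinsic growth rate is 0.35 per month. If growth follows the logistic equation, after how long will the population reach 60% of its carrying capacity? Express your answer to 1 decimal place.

A = (K − N₀)/N₀ = (21700 − 2830)/2830 = 6.6678.
Solve 21700/(1 + 6.6678·e^(−0.35t)) = 13020: 1 + 6.6678·e^(−0.35t) = 1.6667, so e^(−0.35t) = 0.0999823.
−0.35·t = ln(0.0999823) = -2.3028, so t = 2.3028/0.35 = 6.5793.

6.6 months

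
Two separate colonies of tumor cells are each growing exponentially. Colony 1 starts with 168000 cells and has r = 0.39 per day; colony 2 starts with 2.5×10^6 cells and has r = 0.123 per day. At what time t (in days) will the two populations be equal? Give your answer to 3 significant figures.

Set 168000·e^(0.39t) = 2.5×10^6·e^(0.123t).
e^((0.39 − 0.123)t) = 2.5×10^6/168000 → e^(0.267·t) = 14.881.
0.267·t = ln(14.881) = 2.7001, so t = 2.7001/0.267 = 10.113.

10.1 days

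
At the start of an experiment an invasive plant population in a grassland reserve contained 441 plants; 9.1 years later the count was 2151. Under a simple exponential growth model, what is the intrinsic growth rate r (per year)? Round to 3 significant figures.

From N(t) = N₀·e^(rt): e^(r·9.1) = 2151/441 = 4.8776.
r·9.1 = ln(4.8776) = 1.5846, so r = 1.5846/9.1 = 0.17414.

0.174 per year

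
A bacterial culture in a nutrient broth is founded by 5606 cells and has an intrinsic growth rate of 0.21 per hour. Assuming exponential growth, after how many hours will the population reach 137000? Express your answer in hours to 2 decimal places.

15.22 hours

Set N₀·e^(rt) = 137000: e^(0.21·t) = 137000/5606 = 24.438.
0.21·t = ln(24.438) = 3.1961, so t = 3.1961/0.21 = 15.22.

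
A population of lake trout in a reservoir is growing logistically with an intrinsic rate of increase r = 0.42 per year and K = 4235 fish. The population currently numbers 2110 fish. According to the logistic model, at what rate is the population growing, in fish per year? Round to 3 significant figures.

dN/dt = rN(1 − N/K) = 0.42 × 2110 × (1 − 2110/4235).
1 − 2110/4235 = 0.50177; dN/dt = 0.42 × 2110 × 0.50177 = 444.67.

445 fish per year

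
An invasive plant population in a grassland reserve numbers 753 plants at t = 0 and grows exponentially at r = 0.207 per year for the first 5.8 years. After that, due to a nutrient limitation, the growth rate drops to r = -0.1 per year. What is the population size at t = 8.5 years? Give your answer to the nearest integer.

Phase 1: N(5.8) = 753·e^(0.207×5.8) = 753·e^1.201 = 2501.55.
Phase 2 runs for 8.5 − 5.8 = 2.7 years at r = -0.1.
N(8.5) = 2501.55·e^(-0.1×2.7) = 2501.55·e^-0.27 = 1909.63.

1910 plants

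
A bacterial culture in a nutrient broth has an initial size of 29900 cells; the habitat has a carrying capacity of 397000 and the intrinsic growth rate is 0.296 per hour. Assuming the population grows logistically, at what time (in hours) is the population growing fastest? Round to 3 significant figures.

8.47 hours

Logistic growth is fastest at N = K/2 = 198500.
A = (K − N₀)/N₀ = 12.278. Set K/(1 + A·e^(−rt)) = K/2 → A·e^(−rt) = 1.
e^(−0.296t) = 1/12.278 = 0.0814492, so t = ln(12.278)/0.296 = 2.5078/0.296 = 8.4722.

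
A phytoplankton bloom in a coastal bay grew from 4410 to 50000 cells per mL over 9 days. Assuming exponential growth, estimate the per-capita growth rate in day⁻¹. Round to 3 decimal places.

0.270 per day

From N(t) = N₀·e^(rt): e^(r·9) = 50000/4410 = 11.338.
r·9 = ln(11.338) = 2.4281, so r = 2.4281/9 = 0.26979.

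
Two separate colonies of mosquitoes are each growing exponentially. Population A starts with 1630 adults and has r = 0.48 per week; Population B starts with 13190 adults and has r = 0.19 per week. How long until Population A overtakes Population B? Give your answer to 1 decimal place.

Set 1630·e^(0.48t) = 13190·e^(0.19t).
e^((0.48 − 0.19)t) = 13190/1630 → e^(0.29·t) = 8.092.
0.29·t = ln(8.092) = 2.0909, so t = 2.0909/0.29 = 7.2099.

7.2 weeks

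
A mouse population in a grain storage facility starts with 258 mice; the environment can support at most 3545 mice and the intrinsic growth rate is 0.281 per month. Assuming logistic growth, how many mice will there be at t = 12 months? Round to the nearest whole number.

2467 mice

A = (K − N₀)/N₀ = (3545 − 258)/258 = 12.74.
N(t) = K/(1 + A·e^(−rt)) = 3545/(1 + 12.74×e^(−0.281×12)).
e^(−3.372) = 0.034321; denominator = 1 + 12.74×0.034321 = 1.4373.
N = 3545/1.4373 = 2466.5.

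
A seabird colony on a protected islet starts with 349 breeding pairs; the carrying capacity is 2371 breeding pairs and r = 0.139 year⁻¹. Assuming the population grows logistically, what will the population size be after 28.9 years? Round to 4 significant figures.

2147 breeding pairs

A = (K − N₀)/N₀ = (2371 − 349)/349 = 5.7937.
N(t) = K/(1 + A·e^(−rt)) = 2371/(1 + 5.7937×e^(−0.139×28.9)).
e^(−4.017) = 0.018005; denominator = 1 + 5.7937×0.018005 = 1.1043.
N = 2371/1.1043 = 2147.03.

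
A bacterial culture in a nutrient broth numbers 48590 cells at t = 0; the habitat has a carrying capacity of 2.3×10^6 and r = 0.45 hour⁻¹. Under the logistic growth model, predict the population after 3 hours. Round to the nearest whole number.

A = (K − N₀)/N₀ = (2.3×10^6 − 48590)/48590 = 46.335.
N(t) = K/(1 + A·e^(−rt)) = 2.3×10^6/(1 + 46.335×e^(−0.45×3)).
e^(−1.35) = 0.25924; denominator = 1 + 46.335×0.25924 = 13.012.
N = 2.3×10^6/13.012 = 176762.

176762 cells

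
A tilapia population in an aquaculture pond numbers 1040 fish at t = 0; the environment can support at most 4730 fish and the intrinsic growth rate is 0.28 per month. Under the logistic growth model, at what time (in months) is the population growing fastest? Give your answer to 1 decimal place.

4.5 months

Logistic growth is fastest at N = K/2 = 2365.
A = (K − N₀)/N₀ = 3.5481. Set K/(1 + A·e^(−rt)) = K/2 → A·e^(−rt) = 1.
e^(−0.28t) = 1/3.5481 = 0.281843, so t = ln(3.5481)/0.28 = 1.2664/0.28 = 4.5229.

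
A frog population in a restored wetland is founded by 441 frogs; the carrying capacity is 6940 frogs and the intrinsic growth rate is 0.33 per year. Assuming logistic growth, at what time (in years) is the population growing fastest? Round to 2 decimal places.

8.15 years

Logistic growth is fastest at N = K/2 = 3470.
A = (K − N₀)/N₀ = 14.737. Set K/(1 + A·e^(−rt)) = K/2 → A·e^(−rt) = 1.
e^(−0.33t) = 1/14.737 = 0.0678566, so t = ln(14.737)/0.33 = 2.6904/0.33 = 8.1526.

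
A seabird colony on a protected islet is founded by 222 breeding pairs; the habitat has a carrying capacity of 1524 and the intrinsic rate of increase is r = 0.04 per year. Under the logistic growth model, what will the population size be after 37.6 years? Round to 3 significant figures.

662 breeding pairs

A = (K − N₀)/N₀ = (1524 − 222)/222 = 5.8649.
N(t) = K/(1 + A·e^(−rt)) = 1524/(1 + 5.8649×e^(−0.04×37.6)).
e^(−1.504) = 0.22224; denominator = 1 + 5.8649×0.22224 = 2.3034.
N = 1524/2.3034 = 661.629.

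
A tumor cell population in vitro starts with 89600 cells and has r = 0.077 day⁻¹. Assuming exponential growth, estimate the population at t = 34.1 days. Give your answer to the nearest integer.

1237756 cells

N(t) = N₀·e^(rt) = 89600 × e^(0.077×34.1) = 89600 × e^2.626.
e^2.626 ≈ 13.814, so N ≈ 89600 × 13.814 = 1.237756×10^6.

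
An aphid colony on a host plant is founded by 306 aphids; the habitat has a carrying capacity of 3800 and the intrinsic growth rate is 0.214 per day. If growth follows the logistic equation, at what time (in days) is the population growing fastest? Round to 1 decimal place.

Logistic growth is fastest at N = K/2 = 1900.
A = (K − N₀)/N₀ = 11.418. Set K/(1 + A·e^(−rt)) = K/2 → A·e^(−rt) = 1.
e^(−0.214t) = 1/11.418 = 0.0875787, so t = ln(11.418)/0.214 = 2.4352/0.214 = 11.38.

11.4 days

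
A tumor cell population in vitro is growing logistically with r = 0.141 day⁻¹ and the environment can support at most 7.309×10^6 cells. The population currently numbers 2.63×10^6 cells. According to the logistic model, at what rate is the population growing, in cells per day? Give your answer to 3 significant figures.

237000 cells per day

dN/dt = rN(1 − N/K) = 0.141 × 2.63×10^6 × (1 − 2.63×10^6/7.309×10^6).
1 − 2.63×10^6/7.309×10^6 = 0.64017; dN/dt = 0.141 × 2.63×10^6 × 0.64017 = 2.37394×10^5.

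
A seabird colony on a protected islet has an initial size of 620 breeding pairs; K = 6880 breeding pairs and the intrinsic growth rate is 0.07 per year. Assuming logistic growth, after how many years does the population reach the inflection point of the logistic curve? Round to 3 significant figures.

Logistic growth is fastest at N = K/2 = 3440.
A = (K − N₀)/N₀ = 10.097. Set K/(1 + A·e^(−rt)) = K/2 → A·e^(−rt) = 1.
e^(−0.07t) = 1/10.097 = 0.0990415, so t = ln(10.097)/0.07 = 2.3122/0.07 = 33.032.

33.0 years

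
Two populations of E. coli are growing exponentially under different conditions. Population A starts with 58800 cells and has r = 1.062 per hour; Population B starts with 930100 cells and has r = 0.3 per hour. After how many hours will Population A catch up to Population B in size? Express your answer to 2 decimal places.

Set 58800·e^(1.062t) = 930100·e^(0.3t).
e^((1.062 − 0.3)t) = 930100/58800 → e^(0.762·t) = 15.818.
0.762·t = ln(15.818) = 2.7612, so t = 2.7612/0.762 = 3.6236.

3.62 hours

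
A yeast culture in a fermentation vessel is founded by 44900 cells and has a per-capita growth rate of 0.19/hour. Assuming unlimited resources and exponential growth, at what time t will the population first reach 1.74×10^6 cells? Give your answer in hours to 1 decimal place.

19.2 hours

Set N₀·e^(rt) = 1.74×10^6: e^(0.19·t) = 1.74×10^6/44900 = 38.753.
0.19·t = ln(38.753) = 3.6572, so t = 3.6572/0.19 = 19.248.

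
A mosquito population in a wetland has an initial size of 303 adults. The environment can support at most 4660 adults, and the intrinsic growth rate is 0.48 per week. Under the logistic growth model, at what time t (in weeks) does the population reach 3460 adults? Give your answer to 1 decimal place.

A = (K − N₀)/N₀ = (4660 − 303)/303 = 14.38.
Solve 4660/(1 + 14.38·e^(−0.48t)) = 3460: 1 + 14.38·e^(−0.48t) = 1.3468, so e^(−0.48t) = 0.0241191.
−0.48·t = ln(0.0241191) = -3.7248, so t = 3.7248/0.48 = 7.7599.

7.8 weeks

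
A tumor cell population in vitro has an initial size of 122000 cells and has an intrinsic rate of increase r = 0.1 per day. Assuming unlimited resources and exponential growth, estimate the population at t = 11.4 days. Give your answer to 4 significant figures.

N(t) = N₀·e^(rt) = 122000 × e^(0.1×11.4) = 122000 × e^1.14.
e^1.14 ≈ 3.1268, so N ≈ 122000 × 3.1268 = 381466.

381500 cells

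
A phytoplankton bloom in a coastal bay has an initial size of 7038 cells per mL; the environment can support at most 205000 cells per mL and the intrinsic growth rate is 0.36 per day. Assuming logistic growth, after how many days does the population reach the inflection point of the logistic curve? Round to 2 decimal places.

Logistic growth is fastest at N = K/2 = 102500.
A = (K − N₀)/N₀ = 28.128. Set K/(1 + A·e^(−rt)) = K/2 → A·e^(−rt) = 1.
e^(−0.36t) = 1/28.128 = 0.0355523, so t = ln(28.128)/0.36 = 3.3368/0.36 = 9.2688.

9.27 days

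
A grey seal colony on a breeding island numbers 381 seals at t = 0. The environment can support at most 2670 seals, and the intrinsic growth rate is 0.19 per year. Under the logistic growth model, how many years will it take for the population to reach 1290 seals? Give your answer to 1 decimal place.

A = (K − N₀)/N₀ = (2670 − 381)/381 = 6.0079.
Solve 2670/(1 + 6.0079·e^(−0.19t)) = 1290: 1 + 6.0079·e^(−0.19t) = 2.0698, so e^(−0.19t) = 0.178061.
−0.19·t = ln(0.178061) = -1.7256, so t = 1.7256/0.19 = 9.0823.

9.1 years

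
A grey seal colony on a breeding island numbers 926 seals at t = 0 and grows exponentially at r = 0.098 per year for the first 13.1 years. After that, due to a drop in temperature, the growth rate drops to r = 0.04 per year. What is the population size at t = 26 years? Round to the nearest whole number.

Phase 1: N(13.1) = 926·e^(0.098×13.1) = 926·e^1.284 = 3343.17.
Phase 2 runs for 26 − 13.1 = 12.9 years at r = 0.04.
N(26) = 3343.17·e^(0.04×12.9) = 3343.17·e^0.516 = 5600.85.

5601 seals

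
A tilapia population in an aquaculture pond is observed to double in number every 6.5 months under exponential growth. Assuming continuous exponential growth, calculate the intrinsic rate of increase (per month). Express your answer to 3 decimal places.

0.107 per month

r = ln(2)/t_d = 0.6931/6.5 = 0.10664.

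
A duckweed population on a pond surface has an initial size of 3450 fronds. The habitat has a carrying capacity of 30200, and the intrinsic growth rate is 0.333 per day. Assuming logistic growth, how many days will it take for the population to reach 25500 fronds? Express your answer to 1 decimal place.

11.2 days

A = (K − N₀)/N₀ = (30200 − 3450)/3450 = 7.7536.
Solve 30200/(1 + 7.7536·e^(−0.333t)) = 25500: 1 + 7.7536·e^(−0.333t) = 1.1843, so e^(−0.333t) = 0.0237713.
−0.333·t = ln(0.0237713) = -3.7393, so t = 3.7393/0.333 = 11.229.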